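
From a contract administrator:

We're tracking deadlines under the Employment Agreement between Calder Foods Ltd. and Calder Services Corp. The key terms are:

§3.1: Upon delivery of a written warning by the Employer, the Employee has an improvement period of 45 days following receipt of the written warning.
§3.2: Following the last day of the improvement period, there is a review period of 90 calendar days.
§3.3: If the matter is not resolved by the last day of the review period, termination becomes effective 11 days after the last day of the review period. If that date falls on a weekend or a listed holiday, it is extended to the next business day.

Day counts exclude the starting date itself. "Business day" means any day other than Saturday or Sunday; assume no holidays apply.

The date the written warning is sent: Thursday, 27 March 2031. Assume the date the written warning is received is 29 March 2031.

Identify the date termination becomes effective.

22 August 2031

Adding 45 calendar days to 29 March 2031 gives 13 May 2031, which is the last day of the improvement period.
Adding 90 calendar days to 13 May 2031 gives 11 August 2031, which is the last day of the review period.
Adding 11 calendar days to 11 August 2031 gives 22 August 2031, which is the date termination becomes effective. 22 August 2031 is a Friday, so no roll-forward applies.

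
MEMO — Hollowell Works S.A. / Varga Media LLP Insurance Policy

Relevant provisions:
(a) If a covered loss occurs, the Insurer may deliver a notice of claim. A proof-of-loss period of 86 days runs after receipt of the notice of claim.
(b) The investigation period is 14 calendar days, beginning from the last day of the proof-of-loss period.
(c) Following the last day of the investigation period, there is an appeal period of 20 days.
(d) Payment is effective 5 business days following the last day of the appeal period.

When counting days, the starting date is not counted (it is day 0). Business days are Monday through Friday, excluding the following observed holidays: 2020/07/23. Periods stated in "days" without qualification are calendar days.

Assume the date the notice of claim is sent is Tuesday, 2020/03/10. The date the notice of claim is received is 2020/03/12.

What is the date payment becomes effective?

2020/07/17

The last day of the proof-of-loss period: 2020/03/12 + 86 days = 2020/06/06.
Adding 14 calendar days to 2020/06/06 gives 2020/06/20, which is the last day of the investigation period.
The last day of the appeal period: 2020/06/20 + 20 days = 2020/07/10.
The date payment becomes effective: 5 business days after Friday, 2020/07/10, skipping weekends — Jul 13, Jul 14, Jul 15, Jul 16, Jul 17 — lands on Friday, 2020/07/17.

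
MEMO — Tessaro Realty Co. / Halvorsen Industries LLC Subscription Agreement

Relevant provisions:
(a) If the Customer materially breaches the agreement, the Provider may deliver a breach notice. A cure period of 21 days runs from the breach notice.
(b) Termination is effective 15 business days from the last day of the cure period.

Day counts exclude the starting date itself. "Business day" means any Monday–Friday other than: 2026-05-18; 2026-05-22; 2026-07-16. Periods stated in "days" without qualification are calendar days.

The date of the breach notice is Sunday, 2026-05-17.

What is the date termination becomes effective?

2026-06-26

Adding 21 calendar days to 2026-05-17 gives 2026-06-07, which is the last day of the cure period.
The date termination becomes effective: 15 business days after Sunday, 2026-06-07, skipping weekends — Jun 8, Jun 9, Jun 10, Jun 11, …, Jun 24, Jun 25, Jun 26 — lands on Friday, 2026-06-26.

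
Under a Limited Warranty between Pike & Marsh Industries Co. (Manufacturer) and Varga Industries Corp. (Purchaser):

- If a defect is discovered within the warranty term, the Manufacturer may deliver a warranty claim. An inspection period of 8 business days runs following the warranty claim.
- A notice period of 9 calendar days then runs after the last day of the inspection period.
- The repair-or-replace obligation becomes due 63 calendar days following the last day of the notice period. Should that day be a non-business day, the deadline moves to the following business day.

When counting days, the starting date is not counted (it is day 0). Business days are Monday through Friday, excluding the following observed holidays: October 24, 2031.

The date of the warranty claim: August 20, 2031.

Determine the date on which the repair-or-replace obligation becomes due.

November 12, 2031

From Wednesday, August 20, 2031, 8 business days (Aug 21, Aug 22, Aug 25, Aug 26, Aug 27, Aug 28, Aug 29, Sep 1, skipping weekends) brings us to Monday, September 1, 2031, which is the last day of the inspection period.
The last day of the notice period: 9 calendar days after September 1, 2031 is September 10, 2031.
Adding 63 calendar days to September 10, 2031 gives November 12, 2031, which is the date on which the repair-or-replace obligation becomes due. November 12, 2031 is a Wednesday and is not a listed holiday, so no roll-forward applies.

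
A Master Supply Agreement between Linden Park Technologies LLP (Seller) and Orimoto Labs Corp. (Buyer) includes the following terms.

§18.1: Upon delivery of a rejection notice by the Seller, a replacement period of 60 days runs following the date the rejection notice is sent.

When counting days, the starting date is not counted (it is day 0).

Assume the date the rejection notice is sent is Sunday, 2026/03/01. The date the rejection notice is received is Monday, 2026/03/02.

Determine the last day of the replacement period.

2026/04/30

Adding 60 calendar days to 2026/03/01 gives 2026/04/30, which is the last day of the replacement period.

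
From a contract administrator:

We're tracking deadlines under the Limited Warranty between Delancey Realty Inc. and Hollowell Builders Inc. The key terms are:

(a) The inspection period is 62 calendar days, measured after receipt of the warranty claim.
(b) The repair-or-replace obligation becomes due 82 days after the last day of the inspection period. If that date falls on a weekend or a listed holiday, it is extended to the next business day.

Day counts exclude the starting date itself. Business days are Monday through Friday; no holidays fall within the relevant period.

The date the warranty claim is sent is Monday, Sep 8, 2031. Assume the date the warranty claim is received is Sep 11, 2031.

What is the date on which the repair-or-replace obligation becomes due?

Feb 2, 2032

The last day of the inspection period: Sep 11, 2031 + 62 days = Nov 12, 2031.
The date on which the repair-or-replace obligation becomes due: 82 calendar days after Nov 12, 2031 is Feb 2, 2032. Feb 2, 2032 is a Monday, so no roll-forward applies.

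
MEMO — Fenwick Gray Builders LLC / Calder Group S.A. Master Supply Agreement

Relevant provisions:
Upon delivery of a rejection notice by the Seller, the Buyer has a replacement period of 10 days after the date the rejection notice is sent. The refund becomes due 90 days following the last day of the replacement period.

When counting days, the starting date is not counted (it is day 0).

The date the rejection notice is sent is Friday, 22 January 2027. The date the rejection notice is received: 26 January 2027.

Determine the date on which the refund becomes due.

The last day of the replacement period: 22 January 2027 + 10 days = 1 February 2027.
The date on which the refund becomes due: 90 calendar days after 1 February 2027 is 2 May 2027.

2 May 2027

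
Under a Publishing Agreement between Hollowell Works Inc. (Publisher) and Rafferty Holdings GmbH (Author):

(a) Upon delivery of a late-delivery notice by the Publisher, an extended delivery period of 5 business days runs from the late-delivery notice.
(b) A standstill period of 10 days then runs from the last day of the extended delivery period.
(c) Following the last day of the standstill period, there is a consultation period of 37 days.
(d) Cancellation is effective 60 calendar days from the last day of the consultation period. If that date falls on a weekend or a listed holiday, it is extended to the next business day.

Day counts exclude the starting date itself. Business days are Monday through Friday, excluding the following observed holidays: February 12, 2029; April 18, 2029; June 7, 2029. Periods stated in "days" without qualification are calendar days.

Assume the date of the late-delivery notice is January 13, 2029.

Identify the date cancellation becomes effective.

The last day of the extended delivery period: counting 5 business days from Saturday, January 13, 2029 (Jan 15, Jan 16, Jan 17, Jan 18, Jan 19, skipping weekends) reaches Friday, January 19, 2029.
Adding 10 calendar days to January 19, 2029 gives January 29, 2029, which is the last day of the standstill period.
The last day of the consultation period: 37 calendar days after January 29, 2029 is March 7, 2029.
The date cancellation becomes effective: March 7, 2029 + 60 days = May 6, 2029. That falls on a Sunday, so it rolls to the next business day, Monday, May 7, 2029.

May 7, 2029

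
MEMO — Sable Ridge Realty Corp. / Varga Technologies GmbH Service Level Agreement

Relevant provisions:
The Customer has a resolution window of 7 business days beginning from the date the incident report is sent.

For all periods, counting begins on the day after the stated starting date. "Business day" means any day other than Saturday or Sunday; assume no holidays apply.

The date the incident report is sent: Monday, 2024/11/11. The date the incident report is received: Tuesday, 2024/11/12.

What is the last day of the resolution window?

2024/11/20

From Monday, 2024/11/11, 7 business days (Nov 12, Nov 13, Nov 14, Nov 15, Nov 18, Nov 19, Nov 20, skipping weekends) brings us to Wednesday, 2024/11/20, which is the last day of the resolution window.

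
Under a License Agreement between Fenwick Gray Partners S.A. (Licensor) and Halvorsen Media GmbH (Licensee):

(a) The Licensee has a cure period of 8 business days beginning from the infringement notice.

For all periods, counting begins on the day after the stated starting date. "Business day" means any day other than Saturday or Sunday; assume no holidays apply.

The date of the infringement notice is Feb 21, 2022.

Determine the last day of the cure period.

Mar 3, 2022

From Monday, Feb 21, 2022, 8 business days (Feb 22, Feb 23, Feb 24, Feb 25, Feb 28, Mar 1, Mar 2, Mar 3, skipping weekends) brings us to Thursday, Mar 3, 2022, which is the last day of the cure period.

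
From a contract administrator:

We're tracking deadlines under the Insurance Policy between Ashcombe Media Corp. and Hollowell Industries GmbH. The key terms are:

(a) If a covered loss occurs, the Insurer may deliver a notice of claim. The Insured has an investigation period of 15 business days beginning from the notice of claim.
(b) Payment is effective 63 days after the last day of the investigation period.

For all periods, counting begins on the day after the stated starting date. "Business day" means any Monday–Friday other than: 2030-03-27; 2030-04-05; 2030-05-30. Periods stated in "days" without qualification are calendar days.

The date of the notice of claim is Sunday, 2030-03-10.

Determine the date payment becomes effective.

2030-06-03

The last day of the investigation period: 15 business days after Sunday, 2030-03-10, skipping weekends and the listed holiday on Mar 27 — Mar 11, Mar 12, Mar 13, Mar 14, …, Mar 28, Mar 29, Apr 1 — lands on Monday, 2030-04-01.
Adding 63 calendar days to 2030-04-01 gives 2030-06-03, which is the date payment becomes effective.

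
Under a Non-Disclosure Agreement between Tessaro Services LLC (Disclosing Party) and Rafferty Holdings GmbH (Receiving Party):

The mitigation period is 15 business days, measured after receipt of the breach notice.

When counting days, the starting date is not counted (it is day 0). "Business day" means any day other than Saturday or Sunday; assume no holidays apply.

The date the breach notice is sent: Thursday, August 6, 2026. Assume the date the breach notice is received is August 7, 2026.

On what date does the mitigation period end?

August 28, 2026

The last day of the mitigation period: 15 business days after Friday, August 7, 2026, skipping weekends — Aug 10, Aug 11, Aug 12, Aug 13, …, Aug 26, Aug 27, Aug 28 — lands on Friday, August 28, 2026.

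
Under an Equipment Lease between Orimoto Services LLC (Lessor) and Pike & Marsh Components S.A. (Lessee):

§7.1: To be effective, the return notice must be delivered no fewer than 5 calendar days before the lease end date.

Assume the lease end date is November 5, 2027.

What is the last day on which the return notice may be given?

Counting back 5 calendar days from November 5, 2027 gives October 31, 2027.

October 31, 2027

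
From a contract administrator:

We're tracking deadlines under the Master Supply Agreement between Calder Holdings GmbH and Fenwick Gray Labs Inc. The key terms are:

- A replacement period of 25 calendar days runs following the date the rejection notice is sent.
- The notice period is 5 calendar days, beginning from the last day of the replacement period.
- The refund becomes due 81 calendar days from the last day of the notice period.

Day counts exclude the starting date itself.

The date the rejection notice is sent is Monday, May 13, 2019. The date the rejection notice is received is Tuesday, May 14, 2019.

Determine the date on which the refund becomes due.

Sep 1, 2019

The last day of the replacement period: 25 calendar days after May 13, 2019 is Jun 7, 2019.
Adding 5 calendar days to Jun 7, 2019 gives Jun 12, 2019, which is the last day of the notice period.
The date on which the refund becomes due: 81 calendar days after Jun 12, 2019 is Sep 1, 2019.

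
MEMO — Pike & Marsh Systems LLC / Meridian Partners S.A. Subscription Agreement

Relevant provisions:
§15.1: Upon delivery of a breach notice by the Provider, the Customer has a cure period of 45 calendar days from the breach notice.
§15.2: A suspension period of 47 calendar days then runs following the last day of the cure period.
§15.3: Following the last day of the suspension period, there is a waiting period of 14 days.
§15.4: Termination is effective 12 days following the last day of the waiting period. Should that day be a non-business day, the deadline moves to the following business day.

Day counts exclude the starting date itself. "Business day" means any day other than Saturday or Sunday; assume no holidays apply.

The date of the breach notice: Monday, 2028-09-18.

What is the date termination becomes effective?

The last day of the cure period: 2028-09-18 + 45 days = 2028-11-02.
Adding 47 calendar days to 2028-11-02 gives 2028-12-19, which is the last day of the suspension period.
The last day of the waiting period: 2028-12-19 + 14 days = 2029-01-02.
Adding 12 calendar days to 2029-01-02 gives 2029-01-14, which is the date termination becomes effective. That falls on a Sunday, so it rolls to the next business day, Monday, 2029-01-15.

2029-01-15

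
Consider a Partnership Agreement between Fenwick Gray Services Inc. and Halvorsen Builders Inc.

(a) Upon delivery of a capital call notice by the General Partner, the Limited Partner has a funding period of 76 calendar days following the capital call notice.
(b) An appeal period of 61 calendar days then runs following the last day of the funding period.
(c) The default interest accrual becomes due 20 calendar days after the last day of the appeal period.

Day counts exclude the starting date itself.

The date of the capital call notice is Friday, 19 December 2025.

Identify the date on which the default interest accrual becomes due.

25 May 2026

Adding 76 calendar days to 19 December 2025 gives 5 March 2026, which is the last day of the funding period.
The last day of the appeal period: 5 March 2026 + 61 days = 5 May 2026.
The date on which the default interest accrual becomes due: 5 May 2026 + 20 days = 25 May 2026.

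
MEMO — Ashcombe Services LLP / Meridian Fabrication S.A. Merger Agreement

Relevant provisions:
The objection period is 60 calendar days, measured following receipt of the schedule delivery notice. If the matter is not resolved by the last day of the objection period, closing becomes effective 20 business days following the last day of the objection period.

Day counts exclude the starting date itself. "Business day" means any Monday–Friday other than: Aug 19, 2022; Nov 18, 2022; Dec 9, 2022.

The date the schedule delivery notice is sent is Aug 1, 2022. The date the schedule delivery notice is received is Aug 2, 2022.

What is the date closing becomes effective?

Oct 28, 2022

The last day of the objection period: 60 calendar days after Aug 2, 2022 is Oct 1, 2022.
The date closing becomes effective: 20 business days after Saturday, Oct 1, 2022, skipping weekends — Oct 3, Oct 4, Oct 5, Oct 6, …, Oct 26, Oct 27, Oct 28 — lands on Friday, Oct 28, 2022.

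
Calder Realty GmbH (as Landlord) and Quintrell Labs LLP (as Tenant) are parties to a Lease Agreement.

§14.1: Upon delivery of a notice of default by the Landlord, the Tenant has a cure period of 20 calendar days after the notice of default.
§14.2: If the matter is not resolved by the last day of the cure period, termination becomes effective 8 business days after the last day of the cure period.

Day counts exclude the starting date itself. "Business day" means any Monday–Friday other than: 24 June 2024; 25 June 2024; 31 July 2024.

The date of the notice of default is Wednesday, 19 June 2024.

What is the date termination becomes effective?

19 July 2024

The last day of the cure period: 20 calendar days after 19 June 2024 is 9 July 2024.
The date termination becomes effective: counting 8 business days from Tuesday, 9 July 2024 (Jul 10, Jul 11, Jul 12, Jul 15, Jul 16, Jul 17, Jul 18, Jul 19, skipping weekends) reaches Friday, 19 July 2024.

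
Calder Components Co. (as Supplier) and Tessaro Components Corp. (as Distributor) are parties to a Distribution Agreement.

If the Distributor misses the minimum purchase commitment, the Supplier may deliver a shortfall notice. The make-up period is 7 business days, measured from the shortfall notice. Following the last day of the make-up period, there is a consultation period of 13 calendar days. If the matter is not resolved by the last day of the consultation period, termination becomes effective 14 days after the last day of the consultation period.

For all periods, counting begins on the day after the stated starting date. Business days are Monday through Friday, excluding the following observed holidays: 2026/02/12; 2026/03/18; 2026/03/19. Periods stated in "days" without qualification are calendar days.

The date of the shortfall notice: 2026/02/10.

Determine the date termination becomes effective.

From Tuesday, 2026/02/10, 7 business days (Feb 11, Feb 13, Feb 16, Feb 17, Feb 18, Feb 19, Feb 20, skipping weekends and the listed holiday on Feb 12) brings us to Friday, 2026/02/20, which is the last day of the make-up period.
The last day of the consultation period: 2026/02/20 + 13 days = 2026/03/05.
The date termination becomes effective: 2026/03/05 + 14 days = 2026/03/19.

2026/03/19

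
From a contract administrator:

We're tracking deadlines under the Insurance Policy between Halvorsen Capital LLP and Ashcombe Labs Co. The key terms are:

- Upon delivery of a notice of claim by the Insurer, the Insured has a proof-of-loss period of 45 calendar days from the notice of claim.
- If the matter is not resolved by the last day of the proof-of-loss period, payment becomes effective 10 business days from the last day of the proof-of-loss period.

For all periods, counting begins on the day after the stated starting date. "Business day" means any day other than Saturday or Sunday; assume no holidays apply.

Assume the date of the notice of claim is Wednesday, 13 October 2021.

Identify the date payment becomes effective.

10 December 2021

Adding 45 calendar days to 13 October 2021 gives 27 November 2021, which is the last day of the proof-of-loss period.
The date payment becomes effective: counting 10 business days from Saturday, 27 November 2021 (Nov 29, Nov 30, Dec 1, Dec 2, Dec 3, Dec 6, Dec 7, Dec 8, Dec 9, Dec 10, skipping weekends) reaches Friday, 10 December 2021.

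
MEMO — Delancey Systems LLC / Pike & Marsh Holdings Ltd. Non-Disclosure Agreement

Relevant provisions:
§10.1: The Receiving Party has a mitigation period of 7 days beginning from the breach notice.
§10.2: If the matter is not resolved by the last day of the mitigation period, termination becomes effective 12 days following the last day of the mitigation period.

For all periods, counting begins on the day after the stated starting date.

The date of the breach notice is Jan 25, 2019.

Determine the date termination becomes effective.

Feb 13, 2019

The last day of the mitigation period: Jan 25, 2019 + 7 days = Feb 1, 2019.
The date termination becomes effective: Feb 1, 2019 + 12 days = Feb 13, 2019.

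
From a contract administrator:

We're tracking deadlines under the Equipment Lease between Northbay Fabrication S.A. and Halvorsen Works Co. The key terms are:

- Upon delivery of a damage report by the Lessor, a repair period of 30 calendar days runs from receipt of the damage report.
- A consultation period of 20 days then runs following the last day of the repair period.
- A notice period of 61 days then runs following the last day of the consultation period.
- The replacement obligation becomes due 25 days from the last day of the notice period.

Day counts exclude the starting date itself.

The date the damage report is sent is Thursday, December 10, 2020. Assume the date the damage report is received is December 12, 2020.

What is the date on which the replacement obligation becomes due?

Adding 30 calendar days to December 12, 2020 gives January 11, 2021, which is the last day of the repair period.
The last day of the consultation period: January 11, 2021 + 20 days = January 31, 2021.
The last day of the notice period: January 31, 2021 + 61 days = April 2, 2021.
Adding 25 calendar days to April 2, 2021 gives April 27, 2021, which is the date on which the replacement obligation becomes due.

April 27, 2021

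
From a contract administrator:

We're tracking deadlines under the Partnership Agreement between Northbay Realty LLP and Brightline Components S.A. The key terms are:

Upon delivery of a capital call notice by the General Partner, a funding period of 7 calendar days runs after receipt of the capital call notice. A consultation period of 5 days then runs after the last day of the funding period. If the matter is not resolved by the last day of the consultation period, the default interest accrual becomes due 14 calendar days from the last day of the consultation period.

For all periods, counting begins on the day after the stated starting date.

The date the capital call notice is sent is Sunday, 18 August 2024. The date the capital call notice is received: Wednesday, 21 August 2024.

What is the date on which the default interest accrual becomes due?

The last day of the funding period: 7 calendar days after 21 August 2024 is 28 August 2024.
Adding 5 calendar days to 28 August 2024 gives 2 September 2024, which is the last day of the consultation period.
The date on which the default interest accrual becomes due: 2 September 2024 + 14 days = 16 September 2024.

16 September 2024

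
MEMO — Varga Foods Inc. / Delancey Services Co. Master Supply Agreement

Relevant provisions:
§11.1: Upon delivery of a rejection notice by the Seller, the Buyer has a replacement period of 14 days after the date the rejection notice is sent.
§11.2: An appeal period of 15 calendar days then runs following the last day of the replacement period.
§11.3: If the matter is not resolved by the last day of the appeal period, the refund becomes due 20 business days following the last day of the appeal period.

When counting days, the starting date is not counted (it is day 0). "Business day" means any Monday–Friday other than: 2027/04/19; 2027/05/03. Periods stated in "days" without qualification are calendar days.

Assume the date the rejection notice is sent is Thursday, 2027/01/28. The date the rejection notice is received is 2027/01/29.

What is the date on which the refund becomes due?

The last day of the replacement period: 14 calendar days after 2027/01/28 is 2027/02/11.
The last day of the appeal period: 2027/02/11 + 15 days = 2027/02/26.
The date on which the refund becomes due: 20 business days after Friday, 2027/02/26, skipping weekends — Mar 1, Mar 2, Mar 3, Mar 4, …, Mar 24, Mar 25, Mar 26 — lands on Friday, 2027/03/26.

2027/03/26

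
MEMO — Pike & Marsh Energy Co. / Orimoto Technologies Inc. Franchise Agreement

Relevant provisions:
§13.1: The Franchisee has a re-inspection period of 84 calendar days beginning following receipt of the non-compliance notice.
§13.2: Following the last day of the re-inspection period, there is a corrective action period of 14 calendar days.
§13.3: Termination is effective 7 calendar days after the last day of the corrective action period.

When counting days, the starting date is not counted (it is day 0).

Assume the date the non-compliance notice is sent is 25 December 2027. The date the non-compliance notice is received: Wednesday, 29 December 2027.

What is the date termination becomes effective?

Adding 84 calendar days to 29 December 2027 gives 22 March 2028, which is the last day of the re-inspection period.
The last day of the corrective action period: 22 March 2028 + 14 days = 5 April 2028.
The date termination becomes effective: 5 April 2028 + 7 days = 12 April 2028.

12 April 2028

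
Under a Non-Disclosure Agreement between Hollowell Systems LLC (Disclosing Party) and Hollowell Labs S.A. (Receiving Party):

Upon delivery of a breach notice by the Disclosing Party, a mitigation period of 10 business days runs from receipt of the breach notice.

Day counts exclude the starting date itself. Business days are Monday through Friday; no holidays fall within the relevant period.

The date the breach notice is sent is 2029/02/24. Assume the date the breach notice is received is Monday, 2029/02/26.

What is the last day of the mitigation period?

From Monday, 2029/02/26, 10 business days (Feb 27, Feb 28, Mar 1, Mar 2, Mar 5, Mar 6, Mar 7, Mar 8, Mar 9, Mar 12, skipping weekends) brings us to Monday, 2029/03/12, which is the last day of the mitigation period.

2029/03/12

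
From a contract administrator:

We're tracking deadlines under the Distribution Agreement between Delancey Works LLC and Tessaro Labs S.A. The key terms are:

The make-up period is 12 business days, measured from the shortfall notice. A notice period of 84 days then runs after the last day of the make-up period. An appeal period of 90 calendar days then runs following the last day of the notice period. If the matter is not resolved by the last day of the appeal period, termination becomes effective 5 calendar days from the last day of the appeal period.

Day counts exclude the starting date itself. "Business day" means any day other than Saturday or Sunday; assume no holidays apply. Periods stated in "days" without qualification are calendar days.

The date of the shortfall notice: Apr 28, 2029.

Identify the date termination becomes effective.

The last day of the make-up period: 12 business days after Saturday, Apr 28, 2029, skipping weekends — Apr 30, May 1, May 2, May 3, …, May 11, May 14, May 15 — lands on Tuesday, May 15, 2029.
The last day of the notice period: 84 calendar days after May 15, 2029 is Aug 7, 2029.
Adding 90 calendar days to Aug 7, 2029 gives Nov 5, 2029, which is the last day of the appeal period.
The date termination becomes effective: 5 calendar days after Nov 5, 2029 is Nov 10, 2029.

Nov 10, 2029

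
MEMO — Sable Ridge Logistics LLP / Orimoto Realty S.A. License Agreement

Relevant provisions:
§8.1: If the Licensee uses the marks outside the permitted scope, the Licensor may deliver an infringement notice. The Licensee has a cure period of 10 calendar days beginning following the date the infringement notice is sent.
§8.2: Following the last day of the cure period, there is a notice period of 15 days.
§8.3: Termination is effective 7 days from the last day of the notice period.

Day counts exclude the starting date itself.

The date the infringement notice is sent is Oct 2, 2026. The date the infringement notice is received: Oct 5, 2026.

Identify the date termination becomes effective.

Nov 3, 2026

The last day of the cure period: Oct 2, 2026 + 10 days = Oct 12, 2026.
The last day of the notice period: Oct 12, 2026 + 15 days = Oct 27, 2026.
The date termination becomes effective: Oct 27, 2026 + 7 days = Nov 3, 2026.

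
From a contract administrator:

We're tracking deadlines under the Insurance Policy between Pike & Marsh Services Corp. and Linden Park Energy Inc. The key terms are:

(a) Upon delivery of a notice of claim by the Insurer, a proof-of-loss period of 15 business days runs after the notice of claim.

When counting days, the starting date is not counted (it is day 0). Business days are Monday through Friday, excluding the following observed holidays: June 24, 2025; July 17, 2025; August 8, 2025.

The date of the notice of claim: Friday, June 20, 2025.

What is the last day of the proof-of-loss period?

July 14, 2025

The last day of the proof-of-loss period: 15 business days after Friday, June 20, 2025, skipping weekends and the listed holiday on Jun 24 — Jun 23, Jun 25, Jun 26, Jun 27, …, Jul 10, Jul 11, Jul 14 — lands on Monday, July 14, 2025.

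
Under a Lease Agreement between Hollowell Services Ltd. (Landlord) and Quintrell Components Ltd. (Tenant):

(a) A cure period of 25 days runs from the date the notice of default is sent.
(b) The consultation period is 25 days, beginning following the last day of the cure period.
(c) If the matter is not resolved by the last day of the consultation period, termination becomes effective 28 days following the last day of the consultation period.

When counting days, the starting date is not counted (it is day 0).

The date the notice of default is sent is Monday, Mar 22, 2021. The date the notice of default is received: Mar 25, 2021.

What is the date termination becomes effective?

Adding 25 calendar days to Mar 22, 2021 gives Apr 16, 2021, which is the last day of the cure period.
The last day of the consultation period: Apr 16, 2021 + 25 days = May 11, 2021.
The date termination becomes effective: 28 calendar days after May 11, 2021 is Jun 8, 2021.

Jun 8, 2021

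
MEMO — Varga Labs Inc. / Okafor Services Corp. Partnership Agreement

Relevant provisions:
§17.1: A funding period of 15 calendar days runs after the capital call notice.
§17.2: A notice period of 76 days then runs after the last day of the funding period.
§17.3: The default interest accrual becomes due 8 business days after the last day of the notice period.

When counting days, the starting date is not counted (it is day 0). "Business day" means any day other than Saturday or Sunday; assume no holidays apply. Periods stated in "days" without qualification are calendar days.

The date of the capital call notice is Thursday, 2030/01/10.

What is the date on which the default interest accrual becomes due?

Adding 15 calendar days to 2030/01/10 gives 2030/01/25, which is the last day of the funding period.
The last day of the notice period: 2030/01/25 + 76 days = 2030/04/11.
The date on which the default interest accrual becomes due: 8 business days after Thursday, 2030/04/11, skipping weekends — Apr 12, Apr 15, Apr 16, Apr 17, Apr 18, Apr 19, Apr 22, Apr 23 — lands on Tuesday, 2030/04/23.

2030/04/23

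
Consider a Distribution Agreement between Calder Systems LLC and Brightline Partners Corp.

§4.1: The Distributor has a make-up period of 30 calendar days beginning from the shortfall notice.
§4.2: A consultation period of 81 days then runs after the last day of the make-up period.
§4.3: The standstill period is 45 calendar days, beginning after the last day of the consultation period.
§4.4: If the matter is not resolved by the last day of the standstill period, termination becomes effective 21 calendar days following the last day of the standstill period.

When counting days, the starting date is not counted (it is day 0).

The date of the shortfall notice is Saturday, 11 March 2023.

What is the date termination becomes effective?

The last day of the make-up period: 11 March 2023 + 30 days = 10 April 2023.
The last day of the consultation period: 81 calendar days after 10 April 2023 is 30 June 2023.
Adding 45 calendar days to 30 June 2023 gives 14 August 2023, which is the last day of the standstill period.
The date termination becomes effective: 21 calendar days after 14 August 2023 is 4 September 2023.

4 September 2023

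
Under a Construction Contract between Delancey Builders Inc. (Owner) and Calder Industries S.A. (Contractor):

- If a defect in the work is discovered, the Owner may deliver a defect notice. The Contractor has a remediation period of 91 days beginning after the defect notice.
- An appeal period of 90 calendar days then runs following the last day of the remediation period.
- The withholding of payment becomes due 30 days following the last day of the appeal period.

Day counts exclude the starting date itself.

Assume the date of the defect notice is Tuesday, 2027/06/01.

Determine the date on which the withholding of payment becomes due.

2027/12/29

The last day of the remediation period: 91 calendar days after 2027/06/01 is 2027/08/31.
Adding 90 calendar days to 2027/08/31 gives 2027/11/29, which is the last day of the appeal period.
The date on which the withholding of payment becomes due: 2027/11/29 + 30 days = 2027/12/29.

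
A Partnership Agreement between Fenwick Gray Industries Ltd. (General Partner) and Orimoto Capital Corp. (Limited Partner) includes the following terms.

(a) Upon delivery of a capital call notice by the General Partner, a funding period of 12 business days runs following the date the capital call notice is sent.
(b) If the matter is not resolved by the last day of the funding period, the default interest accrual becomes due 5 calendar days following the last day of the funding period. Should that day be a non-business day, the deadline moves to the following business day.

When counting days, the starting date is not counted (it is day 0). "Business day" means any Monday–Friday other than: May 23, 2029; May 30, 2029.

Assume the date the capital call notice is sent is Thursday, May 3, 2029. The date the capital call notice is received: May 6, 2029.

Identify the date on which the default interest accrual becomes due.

From Thursday, May 3, 2029, 12 business days (May 4, May 7, May 8, May 9, …, May 17, May 18, May 21, skipping weekends) brings us to Monday, May 21, 2029, which is the last day of the funding period.
Adding 5 calendar days to May 21, 2029 gives May 26, 2029, which is the date on which the default interest accrual becomes due. That falls on a Saturday, so it rolls to the next business day, Monday, May 28, 2029.

May 28, 2029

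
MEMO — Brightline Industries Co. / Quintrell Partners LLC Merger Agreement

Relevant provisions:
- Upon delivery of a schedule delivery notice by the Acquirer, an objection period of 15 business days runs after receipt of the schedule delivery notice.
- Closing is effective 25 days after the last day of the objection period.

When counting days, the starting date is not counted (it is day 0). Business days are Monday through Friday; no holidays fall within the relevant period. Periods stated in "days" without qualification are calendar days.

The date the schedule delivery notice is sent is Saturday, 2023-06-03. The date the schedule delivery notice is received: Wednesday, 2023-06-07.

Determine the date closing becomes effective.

2023-07-23

The last day of the objection period: 15 business days after Wednesday, 2023-06-07, skipping weekends — Jun 8, Jun 9, Jun 12, Jun 13, …, Jun 26, Jun 27, Jun 28 — lands on Wednesday, 2023-06-28.
Adding 25 calendar days to 2023-06-28 gives 2023-07-23, which is the date closing becomes effective.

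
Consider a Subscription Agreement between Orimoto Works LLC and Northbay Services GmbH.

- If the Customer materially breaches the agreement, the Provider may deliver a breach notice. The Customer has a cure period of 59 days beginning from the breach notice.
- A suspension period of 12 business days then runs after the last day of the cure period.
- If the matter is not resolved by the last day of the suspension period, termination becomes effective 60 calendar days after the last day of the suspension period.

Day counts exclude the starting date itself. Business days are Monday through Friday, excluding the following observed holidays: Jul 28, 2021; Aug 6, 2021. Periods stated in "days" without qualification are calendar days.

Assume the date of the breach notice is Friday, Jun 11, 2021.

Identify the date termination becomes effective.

The last day of the cure period: 59 calendar days after Jun 11, 2021 is Aug 9, 2021.
From Monday, Aug 9, 2021, 12 business days (Aug 10, Aug 11, Aug 12, Aug 13, …, Aug 23, Aug 24, Aug 25, skipping weekends) brings us to Wednesday, Aug 25, 2021, which is the last day of the suspension period.
Adding 60 calendar days to Aug 25, 2021 gives Oct 24, 2021, which is the date termination becomes effective.

Oct 24, 2021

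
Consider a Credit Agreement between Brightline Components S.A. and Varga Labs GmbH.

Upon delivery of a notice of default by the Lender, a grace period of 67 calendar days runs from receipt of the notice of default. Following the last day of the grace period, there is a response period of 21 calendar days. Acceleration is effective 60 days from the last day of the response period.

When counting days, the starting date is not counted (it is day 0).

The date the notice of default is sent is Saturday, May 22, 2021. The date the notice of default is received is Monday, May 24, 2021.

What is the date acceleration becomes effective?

October 19, 2021

Adding 67 calendar days to May 24, 2021 gives July 30, 2021, which is the last day of the grace period.
The last day of the response period: July 30, 2021 + 21 days = August 20, 2021.
The date acceleration becomes effective: 60 calendar days after August 20, 2021 is October 19, 2021.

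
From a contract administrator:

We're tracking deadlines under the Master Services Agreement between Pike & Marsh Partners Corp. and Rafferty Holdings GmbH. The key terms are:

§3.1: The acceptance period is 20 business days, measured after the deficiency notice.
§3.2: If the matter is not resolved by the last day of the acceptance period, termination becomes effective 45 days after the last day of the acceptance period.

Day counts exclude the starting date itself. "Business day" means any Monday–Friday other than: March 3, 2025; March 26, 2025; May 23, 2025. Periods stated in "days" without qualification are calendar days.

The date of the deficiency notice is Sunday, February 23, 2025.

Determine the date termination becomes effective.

The last day of the acceptance period: 20 business days after Sunday, February 23, 2025, skipping weekends and the listed holiday on Mar 3 — Feb 24, Feb 25, Feb 26, Feb 27, …, Mar 20, Mar 21, Mar 24 — lands on Monday, March 24, 2025.
Adding 45 calendar days to March 24, 2025 gives May 8, 2025, which is the date termination becomes effective.

May 8, 2025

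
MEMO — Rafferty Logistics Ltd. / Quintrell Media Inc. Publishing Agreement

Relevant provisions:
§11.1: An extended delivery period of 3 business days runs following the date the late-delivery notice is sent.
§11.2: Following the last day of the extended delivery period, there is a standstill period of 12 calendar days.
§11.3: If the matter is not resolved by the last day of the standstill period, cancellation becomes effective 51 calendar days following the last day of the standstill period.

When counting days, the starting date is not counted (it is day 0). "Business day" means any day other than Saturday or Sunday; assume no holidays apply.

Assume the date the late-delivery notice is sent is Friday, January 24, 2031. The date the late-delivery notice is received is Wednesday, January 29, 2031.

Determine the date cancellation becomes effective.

April 2, 2031

The last day of the extended delivery period: 3 business days after Friday, January 24, 2031, skipping weekends — Jan 27, Jan 28, Jan 29 — lands on Wednesday, January 29, 2031.
The last day of the standstill period: January 29, 2031 + 12 days = February 10, 2031.
Adding 51 calendar days to February 10, 2031 gives April 2, 2031, which is the date cancellation becomes effective.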